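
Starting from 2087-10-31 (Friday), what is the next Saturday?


Current: Friday
Target: Saturday
Days ahead: 1

Next Saturday: 2087-11-01


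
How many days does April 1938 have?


April 1938

30 days


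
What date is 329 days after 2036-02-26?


Start: 2036-02-26, add 329 days
February 2036 has 29 days: 29 - 26 = 3 days to February 29 -> 326 left
March 2036 has 31 days -> 295 left
April 2036 has 30 days -> 265 left
May 2036 has 31 days -> 234 left
June 2036 has 30 days -> 204 left
July 2036 has 31 days -> 173 left
August 2036 has 31 days -> 142 left
September 2036 has 30 days -> 112 left
October 2036 has 31 days -> 81 left
November 2036 has 30 days -> 51 left
December 2036 has 31 days -> 20 left
January 2037: 20 <= 31 -> lands on January 20

Result: 2037-01-20


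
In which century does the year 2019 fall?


Century = (year - 1) // 100 + 1
= (2019 - 1) // 100 + 1
= 2018 // 100 + 1
= 20 + 1

21st century


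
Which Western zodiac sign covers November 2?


Date: November 2
Conventional tropical zodiac dates: Scorpio from October 23 onward; Sagittarius starts November 22
November 2 falls within the Scorpio range

Scorpio


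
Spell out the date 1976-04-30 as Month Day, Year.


ISO 1976-04-30 parses as year=1976, month=04, day=30
Month 4 -> April

April 30, 1976


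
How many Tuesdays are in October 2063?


October 2063 has 31 days
Anchor: Jan 1, 2063. With p = 2063 - 1 = 2062: (p + p//4 - p//100 + p//400) mod 7 = (2062 + 515 - 20 + 5) mod 7 = 2562 mod 7 = 0 -> Monday (Mon=0 ... Sun=6)
Days before October (Jan-Sep): 273; October 1 index = (0 + 273) mod 7 = 0 -> Monday
First Tuesday is October 2
Tuesdays: 2, 9, 16, 23, 30

5 Tuesdays


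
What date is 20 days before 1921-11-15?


Start: 1921-11-15, subtract 20 days
Back 15 days from November 15 reaches October 31, 1921 -> 5 left
October 1921: 31 - 5 = 26 -> lands on October 26

Result: 1921-10-26


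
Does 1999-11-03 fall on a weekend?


Anchor: Jan 1, 1999. With p = 1999 - 1 = 1998: (p + p//4 - p//100 + p//400) mod 7 = (1998 + 499 - 19 + 4) mod 7 = 2482 mod 7 = 4 -> Friday (Mon=0 ... Sun=6)
Day of year: 307; offset = 306
Weekday index = (4 + 306) mod 7 = 2 -> Wednesday
Weekend days: Saturday, Sunday

No


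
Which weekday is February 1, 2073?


Target: February 1, 2073
Anchor: Jan 1, 2073. With p = 2073 - 1 = 2072: (p + p//4 - p//100 + p//400) mod 7 = (2072 + 518 - 20 + 5) mod 7 = 2575 mod 7 = 6 -> Sunday (Mon=0 ... Sun=6)
Days before February (Jan): 31 days
Weekday index = (6 + 31) mod 7 = 2

Wednesday


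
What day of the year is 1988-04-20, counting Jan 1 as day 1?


Date: April 20, 1988
Days in months 1 through 3: 91
Plus 20 days in April

Day of year: 111


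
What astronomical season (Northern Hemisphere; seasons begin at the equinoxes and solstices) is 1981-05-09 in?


Date: May 9
Astronomical Spring (approx.; exact equinox/solstice day varies by year): March 20 to June 20
May 9 falls within the Spring window

Spring


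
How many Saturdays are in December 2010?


December 2010 has 31 days
Anchor: Jan 1, 2010. With p = 2010 - 1 = 2009: (p + p//4 - p//100 + p//400) mod 7 = (2009 + 502 - 20 + 5) mod 7 = 2496 mod 7 = 4 -> Friday (Mon=0 ... Sun=6)
Days before December (Jan-Nov): 334; December 1 index = (4 + 334) mod 7 = 2 -> Wednesday
First Saturday is December 4
Saturdays: 4, 11, 18, 25

4 Saturdays


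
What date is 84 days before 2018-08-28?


Start: 2018-08-28, subtract 84 days
Back 28 days from August 28 reaches July 31, 2018 -> 56 left
July 2018 has 31 days -> back to June 30, 2018 -> 25 left
June 2018: 30 - 25 = 5 -> lands on June 5

Result: 2018-06-05


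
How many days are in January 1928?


January 1928

31 days


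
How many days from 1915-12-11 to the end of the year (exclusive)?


Day of year: 345 of 365
Remaining = 365 - 345

20 days


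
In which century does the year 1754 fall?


Century = (year - 1) // 100 + 1
= (1754 - 1) // 100 + 1
= 1753 // 100 + 1
= 17 + 1

18th century


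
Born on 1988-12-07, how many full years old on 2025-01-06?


Birth: 1988-12-07
Reference: 2025-01-06
Year difference: 2025 - 1988 = 37
Birthday not yet reached in 2025, subtract 1

36 years old


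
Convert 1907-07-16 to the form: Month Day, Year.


ISO 1907-07-16 parses as year=1907, month=07, day=16
Month 7 -> July

July 16, 1907


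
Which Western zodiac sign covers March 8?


Date: March 8
Conventional tropical zodiac dates: Pisces from February 19 onward; Aries starts March 21
March 8 falls within the Pisces range

Pisces


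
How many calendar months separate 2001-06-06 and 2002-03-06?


From June 2001 to March 2002
1 year * 12 = 12 months, minus 3 months = 9

9 months


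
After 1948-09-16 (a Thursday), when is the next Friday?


Current: Thursday
Target: Friday
Days ahead: 1

Next Friday: 1948-09-17


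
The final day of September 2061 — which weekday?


September 2061 has 30 days
Anchor: Jan 1, 2061. With p = 2061 - 1 = 2060: (p + p//4 - p//100 + p//400) mod 7 = (2060 + 515 - 20 + 5) mod 7 = 2560 mod 7 = 5 -> Saturday (Mon=0 ... Sun=6)
Days before September (Jan-Aug): 243; September 1 index = (5 + 243) mod 7 = 3 -> Thursday
Last day offset: 30 - 1 = 29 days
Weekday index = (3 + 29) mod 7 = 4

Friday, September 30


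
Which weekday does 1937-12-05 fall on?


Date: December 5, 1937
Anchor: Jan 1, 1937. With p = 1937 - 1 = 1936: (p + p//4 - p//100 + p//400) mod 7 = (1936 + 484 - 19 + 4) mod 7 = 2405 mod 7 = 4 -> Friday (Mon=0 ... Sun=6)
Days before December (Jan-Nov): 334; offset = 334 + 5 - 1 = 338
Weekday index = (4 + 338) mod 7 = 6

Day of the week: Sunday


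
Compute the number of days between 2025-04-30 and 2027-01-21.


From 2025-04-30 to 2027-01-21
2025-04-30: days before April = 31 + 28 + 31 = 90 (2025 is not a leap year); day of year = 90 + 30 = 120
2027-01-21: day of year = 21
Rest of 2025: 365 - 120 = 245
Full years 2026 (365): 365
Total = 245 + 365 + 21 = 631

631 days


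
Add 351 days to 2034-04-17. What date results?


Start: 2034-04-17, add 351 days
April 2034 has 30 days: 30 - 17 = 13 days to April 30 -> 338 left
May 2034 has 31 days -> 307 left
June 2034 has 30 days -> 277 left
July 2034 has 31 days -> 246 left
August 2034 has 31 days -> 215 left
September 2034 has 30 days -> 185 left
October 2034 has 31 days -> 154 left
November 2034 has 30 days -> 124 left
December 2034 has 31 days -> 93 left
January 2035 has 31 days -> 62 left
February 2035 has 28 days -> 34 left
March 2035 has 31 days -> 3 left
April 2035: 3 <= 30 -> lands on April 3

Result: 2035-04-03


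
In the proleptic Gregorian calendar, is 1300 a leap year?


Gregorian leap year rule: divisible by 4, but not by 100, unless also by 400.
1300 is divisible by 100 but not 400 -> not a leap year

No


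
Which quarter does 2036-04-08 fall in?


Month: April (month 4)
Q1: Jan-Mar, Q2: Apr-Jun, Q3: Jul-Sep, Q4: Oct-Dec

Q2


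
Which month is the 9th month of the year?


Month 9 of 12

September


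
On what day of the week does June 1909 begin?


Target: June 1, 1909
Anchor: Jan 1, 1909. With p = 1909 - 1 = 1908: (p + p//4 - p//100 + p//400) mod 7 = (1908 + 477 - 19 + 4) mod 7 = 2370 mod 7 = 4 -> Friday (Mon=0 ... Sun=6)
Days before June (Jan-May): 151 days
Weekday index = (4 + 151) mod 7 = 1

Tuesday


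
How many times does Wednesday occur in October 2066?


October 2066 has 31 days
Anchor: Jan 1, 2066. With p = 2066 - 1 = 2065: (p + p//4 - p//100 + p//400) mod 7 = (2065 + 516 - 20 + 5) mod 7 = 2566 mod 7 = 4 -> Friday (Mon=0 ... Sun=6)
Days before October (Jan-Sep): 273; October 1 index = (4 + 273) mod 7 = 4 -> Friday
First Wednesday is October 6
Wednesdays: 6, 13, 20, 27

4 Wednesdays


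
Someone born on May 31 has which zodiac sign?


Date: May 31
Conventional tropical zodiac dates: Gemini from May 21 onward; Cancer starts June 21
May 31 falls within the Gemini range

Gemini


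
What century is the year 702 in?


Century = (year - 1) // 100 + 1
= (702 - 1) // 100 + 1
= 701 // 100 + 1
= 7 + 1

8th century


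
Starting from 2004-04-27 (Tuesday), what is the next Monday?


Current: Tuesday
Target: Monday
Days ahead: 6

Next Monday: 2004-05-03


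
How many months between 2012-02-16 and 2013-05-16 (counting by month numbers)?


From February 2012 to May 2013
1 year * 12 = 12 months, plus 3 months = 15

15 months


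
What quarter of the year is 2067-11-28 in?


Month: November (month 11)
Q1: Jan-Mar, Q2: Apr-Jun, Q3: Jul-Sep, Q4: Oct-Dec

Q4


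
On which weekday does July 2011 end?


July 2011 has 31 days
Anchor: Jan 1, 2011. With p = 2011 - 1 = 2010: (p + p//4 - p//100 + p//400) mod 7 = (2010 + 502 - 20 + 5) mod 7 = 2497 mod 7 = 5 -> Saturday (Mon=0 ... Sun=6)
Days before July (Jan-Jun): 181; July 1 index = (5 + 181) mod 7 = 4 -> Friday
Last day offset: 31 - 1 = 30 days
Weekday index = (4 + 30) mod 7 = 6

Sunday, July 31


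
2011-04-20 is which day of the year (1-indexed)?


Date: April 20, 2011
Days in months 1 through 3: 90
Plus 20 days in April

Day of year: 110


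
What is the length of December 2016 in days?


December 2016

31 days


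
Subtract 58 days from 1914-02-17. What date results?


Start: 1914-02-17, subtract 58 days
Back 17 days from February 17 reaches January 31, 1914 -> 41 left
January 1914 has 31 days -> back to December 31, 1913 -> 10 left
December 1913: 31 - 10 = 21 -> lands on December 21

Result: 1913-12-21


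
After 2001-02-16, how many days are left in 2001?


Day of year: 47 of 365
Remaining = 365 - 47

318 days


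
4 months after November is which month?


November is month 11
11 + 4 = 15; wrap: 15 - 12 = 3

March


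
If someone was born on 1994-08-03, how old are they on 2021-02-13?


Birth: 1994-08-03
Reference: 2021-02-13
Year difference: 2021 - 1994 = 27
Birthday not yet reached in 2021, subtract 1

26 years old


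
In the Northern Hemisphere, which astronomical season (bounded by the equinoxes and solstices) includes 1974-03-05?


Date: March 5
Astronomical Winter (approx.; exact equinox/solstice day varies by year): December 21 to March 19
March 5 falls within the Winter window

Winter


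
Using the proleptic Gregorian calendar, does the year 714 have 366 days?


Gregorian leap year rule: divisible by 4, but not by 100, unless also by 400.
714 is not divisible by 4 -> not a leap year

No


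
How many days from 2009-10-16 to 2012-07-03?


From 2009-10-16 to 2012-07-03
2009-10-16: days before October = 31 + 28 + 31 + 30 + 31 + 30 + 31 + 31 + 30 = 273 (2009 is not a leap year); day of year = 273 + 16 = 289
2012-07-03: days before July = 31 + 29 + 31 + 30 + 31 + 30 = 182 (2012 is a leap year); day of year = 182 + 3 = 185
Rest of 2009: 365 - 289 = 76
Full years 2010 (365), 2011 (365): 730
Total = 76 + 730 + 185 = 991

991 days


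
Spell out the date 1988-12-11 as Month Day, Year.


ISO 1988-12-11 parses as year=1988, month=12, day=11
Month 12 -> December

December 11, 1988


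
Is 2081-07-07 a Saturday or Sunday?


Anchor: Jan 1, 2081. With p = 2081 - 1 = 2080: (p + p//4 - p//100 + p//400) mod 7 = (2080 + 520 - 20 + 5) mod 7 = 2585 mod 7 = 2 -> Wednesday (Mon=0 ... Sun=6)
Day of year: 188; offset = 187
Weekday index = (2 + 187) mod 7 = 0 -> Monday
Weekend days: Saturday, Sunday

No


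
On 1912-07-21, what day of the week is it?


Date: July 21, 1912
Anchor: Jan 1, 1912. With p = 1912 - 1 = 1911: (p + p//4 - p//100 + p//400) mod 7 = (1911 + 477 - 19 + 4) mod 7 = 2373 mod 7 = 0 -> Monday (Mon=0 ... Sun=6)
Days before July (Jan-Jun): 182; offset = 182 + 21 - 1 = 202
Weekday index = (0 + 202) mod 7 = 6

Day of the week: Sunday


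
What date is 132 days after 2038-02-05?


Start: 2038-02-05, add 132 days
February 2038 has 28 days: 28 - 5 = 23 days to February 28 -> 109 left
March 2038 has 31 days -> 78 left
April 2038 has 30 days -> 48 left
May 2038 has 31 days -> 17 left
June 2038: 17 <= 30 -> lands on June 17

Result: 2038-06-17


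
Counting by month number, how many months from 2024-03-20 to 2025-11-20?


From March 2024 to November 2025
1 year * 12 = 12 months, plus 8 months = 20

20 months


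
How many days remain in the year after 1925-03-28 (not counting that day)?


Day of year: 87 of 365
Remaining = 365 - 87

278 days


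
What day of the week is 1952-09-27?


Date: September 27, 1952
Anchor: Jan 1, 1952. With p = 1952 - 1 = 1951: (p + p//4 - p//100 + p//400) mod 7 = (1951 + 487 - 19 + 4) mod 7 = 2423 mod 7 = 1 -> Tuesday (Mon=0 ... Sun=6)
Days before September (Jan-Aug): 244; offset = 244 + 27 - 1 = 270
Weekday index = (1 + 270) mod 7 = 5

Day of the week: Saturday


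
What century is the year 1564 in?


Century = (year - 1) // 100 + 1
= (1564 - 1) // 100 + 1
= 1563 // 100 + 1
= 15 + 1

16th century


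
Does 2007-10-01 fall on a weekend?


Anchor: Jan 1, 2007. With p = 2007 - 1 = 2006: (p + p//4 - p//100 + p//400) mod 7 = (2006 + 501 - 20 + 5) mod 7 = 2492 mod 7 = 0 -> Monday (Mon=0 ... Sun=6)
Day of year: 274; offset = 273
Weekday index = (0 + 273) mod 7 = 0 -> Monday
Weekend days: Saturday, Sunday

No


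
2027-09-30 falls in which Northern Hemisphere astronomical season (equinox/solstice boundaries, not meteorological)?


Date: September 30
Astronomical Autumn (approx.; exact equinox/solstice day varies by year): September 22 to December 20
September 30 falls within the Autumn window

Autumn


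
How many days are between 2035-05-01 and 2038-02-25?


From 2035-05-01 to 2038-02-25
2035-05-01: days before May = 31 + 28 + 31 + 30 = 120 (2035 is not a leap year); day of year = 120 + 1 = 121
2038-02-25: days before February = 31; day of year = 31 + 25 = 56
Rest of 2035: 365 - 121 = 244
Full years 2036 (366), 2037 (365): 731
Total = 244 + 731 + 56 = 1031

1031 days


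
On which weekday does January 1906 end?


January 1906 has 31 days
Anchor: Jan 1, 1906. With p = 1906 - 1 = 1905: (p + p//4 - p//100 + p//400) mod 7 = (1905 + 476 - 19 + 4) mod 7 = 2366 mod 7 = 0 -> Monday (Mon=0 ... Sun=6)
January 1 is the anchor itself -> Monday
Last day offset: 31 - 1 = 30 days
Weekday index = (0 + 30) mod 7 = 2

Wednesday, January 31


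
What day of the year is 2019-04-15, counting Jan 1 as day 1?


Date: April 15, 2019
Days in months 1 through 3: 90
Plus 15 days in April

Day of year: 105


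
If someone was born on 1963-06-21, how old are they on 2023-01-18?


Birth: 1963-06-21
Reference: 2023-01-18
Year difference: 2023 - 1963 = 60
Birthday not yet reached in 2023, subtract 1

59 years old


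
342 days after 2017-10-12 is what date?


Start: 2017-10-12, add 342 days
October 2017 has 31 days: 31 - 12 = 19 days to October 31 -> 323 left
November 2017 has 30 days -> 293 left
December 2017 has 31 days -> 262 left
January 2018 has 31 days -> 231 left
February 2018 has 28 days -> 203 left
March 2018 has 31 days -> 172 left
April 2018 has 30 days -> 142 left
May 2018 has 31 days -> 111 left
June 2018 has 30 days -> 81 left
July 2018 has 31 days -> 50 left
August 2018 has 31 days -> 19 left
September 2018: 19 <= 30 -> lands on September 19

Result: 2018-09-19


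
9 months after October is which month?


October is month 10
10 + 9 = 19; wrap: 19 - 12 = 7

July


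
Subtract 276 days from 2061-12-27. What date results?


Start: 2061-12-27, subtract 276 days
Back 27 days from December 27 reaches November 30, 2061 -> 249 left
November 2061 has 30 days -> back to October 31, 2061 -> 219 left
October 2061 has 31 days -> back to September 30, 2061 -> 188 left
September 2061 has 30 days -> back to August 31, 2061 -> 158 left
August 2061 has 31 days -> back to July 31, 2061 -> 127 left
July 2061 has 31 days -> back to June 30, 2061 -> 96 left
June 2061 has 30 days -> back to May 31, 2061 -> 66 left
May 2061 has 31 days -> back to April 30, 2061 -> 35 left
April 2061 has 30 days -> back to March 31, 2061 -> 5 left
March 2061: 31 - 5 = 26 -> lands on March 26

Result: 2061-03-26


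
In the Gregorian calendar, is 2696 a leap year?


Gregorian leap year rule: divisible by 4, but not by 100, unless also by 400.
2696 is divisible by 4 but not 100 -> leap year

Yes


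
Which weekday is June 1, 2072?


Target: June 1, 2072
Anchor: Jan 1, 2072. With p = 2072 - 1 = 2071: (p + p//4 - p//100 + p//400) mod 7 = (2071 + 517 - 20 + 5) mod 7 = 2573 mod 7 = 4 -> Friday (Mon=0 ... Sun=6)
Days before June (Jan-May): 152 days
Weekday index = (4 + 152) mod 7 = 2

Wednesday


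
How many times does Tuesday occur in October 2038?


October 2038 has 31 days
Anchor: Jan 1, 2038. With p = 2038 - 1 = 2037: (p + p//4 - p//100 + p//400) mod 7 = (2037 + 509 - 20 + 5) mod 7 = 2531 mod 7 = 4 -> Friday (Mon=0 ... Sun=6)
Days before October (Jan-Sep): 273; October 1 index = (4 + 273) mod 7 = 4 -> Friday
First Tuesday is October 5
Tuesdays: 5, 12, 19, 26

4 Tuesdays


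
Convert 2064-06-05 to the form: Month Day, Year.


ISO 2064-06-05 parses as year=2064, month=06, day=05
Month 6 -> June

June 5, 2064


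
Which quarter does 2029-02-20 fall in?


Month: February (month 2)
Q1: Jan-Mar, Q2: Apr-Jun, Q3: Jul-Sep, Q4: Oct-Dec

Q1


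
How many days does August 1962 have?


August 1962

31 days


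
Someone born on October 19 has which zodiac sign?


Date: October 19
Conventional tropical zodiac dates: Libra from September 23 onward; Scorpio starts October 23
October 19 falls within the Libra range

Libra


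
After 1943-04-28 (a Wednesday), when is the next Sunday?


Current: Wednesday
Target: Sunday
Days ahead: 4

Next Sunday: 1943-05-02


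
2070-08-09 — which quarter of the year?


Month: August (month 8)
Q1: Jan-Mar, Q2: Apr-Jun, Q3: Jul-Sep, Q4: Oct-Dec

Q3


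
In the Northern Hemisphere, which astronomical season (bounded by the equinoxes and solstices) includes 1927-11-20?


Date: November 20
Astronomical Autumn (approx.; exact equinox/solstice day varies by year): September 22 to December 20
November 20 falls within the Autumn window

Autumn


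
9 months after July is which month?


July is month 7
7 + 9 = 16; wrap: 16 - 12 = 4

April


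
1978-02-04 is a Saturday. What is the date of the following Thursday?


Current: Saturday
Target: Thursday
Days ahead: 5

Next Thursday: 1978-02-09


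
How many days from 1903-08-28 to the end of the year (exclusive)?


Day of year: 240 of 365
Remaining = 365 - 240

125 days


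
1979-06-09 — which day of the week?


Date: June 9, 1979
Anchor: Jan 1, 1979. With p = 1979 - 1 = 1978: (p + p//4 - p//100 + p//400) mod 7 = (1978 + 494 - 19 + 4) mod 7 = 2457 mod 7 = 0 -> Monday (Mon=0 ... Sun=6)
Days before June (Jan-May): 151; offset = 151 + 9 - 1 = 159
Weekday index = (0 + 159) mod 7 = 5

Day of the week: Saturday


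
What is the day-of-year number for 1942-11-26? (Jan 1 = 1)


Date: November 26, 1942
Days in months 1 through 10: 304
Plus 26 days in November

Day of year: 330


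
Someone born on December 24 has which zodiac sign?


Date: December 24
Conventional tropical zodiac dates: Capricorn from December 22 onward; Aquarius starts January 20
December 24 falls within the Capricorn range

Capricorn


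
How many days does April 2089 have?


April 2089

30 days


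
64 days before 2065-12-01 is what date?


Start: 2065-12-01, subtract 64 days
Back 1 day from December 1 reaches November 30, 2065 -> 63 left
November 2065 has 30 days -> back to October 31, 2065 -> 33 left
October 2065 has 31 days -> back to September 30, 2065 -> 2 left
September 2065: 30 - 2 = 28 -> lands on September 28

Result: 2065-09-28


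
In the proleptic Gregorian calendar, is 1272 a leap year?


Gregorian leap year rule: divisible by 4, but not by 100, unless also by 400.
1272 is divisible by 4 but not 100 -> leap year

Yes


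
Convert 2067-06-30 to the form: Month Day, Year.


ISO 2067-06-30 parses as year=2067, month=06, day=30
Month 6 -> June

June 30, 2067


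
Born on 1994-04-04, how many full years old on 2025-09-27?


Birth: 1994-04-04
Reference: 2025-09-27
Year difference: 2025 - 1994 = 31

31 years old


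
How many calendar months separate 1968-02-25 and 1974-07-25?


From February 1968 to July 1974
6 years * 12 = 72 months, plus 5 months = 77

77 months


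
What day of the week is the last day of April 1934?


April 1934 has 30 days
Anchor: Jan 1, 1934. With p = 1934 - 1 = 1933: (p + p//4 - p//100 + p//400) mod 7 = (1933 + 483 - 19 + 4) mod 7 = 2401 mod 7 = 0 -> Monday (Mon=0 ... Sun=6)
Days before April (Jan-Mar): 90; April 1 index = (0 + 90) mod 7 = 6 -> Sunday
Last day offset: 30 - 1 = 29 days
Weekday index = (6 + 29) mod 7 = 0

Monday, April 30


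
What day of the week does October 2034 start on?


Target: October 1, 2034
Anchor: Jan 1, 2034. With p = 2034 - 1 = 2033: (p + p//4 - p//100 + p//400) mod 7 = (2033 + 508 - 20 + 5) mod 7 = 2526 mod 7 = 6 -> Sunday (Mon=0 ... Sun=6)
Days before October (Jan-Sep): 273 days
Weekday index = (6 + 273) mod 7 = 6

Sunday


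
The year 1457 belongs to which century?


Century = (year - 1) // 100 + 1
= (1457 - 1) // 100 + 1
= 1456 // 100 + 1
= 14 + 1

15th century


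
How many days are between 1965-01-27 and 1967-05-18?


From 1965-01-27 to 1967-05-18
1965-01-27: day of year = 27
1967-05-18: days before May = 31 + 28 + 31 + 30 = 120 (1967 is not a leap year); day of year = 120 + 18 = 138
Rest of 1965: 365 - 27 = 338
Full years 1966 (365): 365
Total = 338 + 365 + 138 = 841

841 days


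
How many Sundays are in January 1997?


January 1997 has 31 days
Anchor: Jan 1, 1997. With p = 1997 - 1 = 1996: (p + p//4 - p//100 + p//400) mod 7 = (1996 + 499 - 19 + 4) mod 7 = 2480 mod 7 = 2 -> Wednesday (Mon=0 ... Sun=6)
January 1 is the anchor itself -> Wednesday
First Sunday is January 5
Sundays: 5, 12, 19, 26

4 Sundays


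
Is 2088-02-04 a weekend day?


Anchor: Jan 1, 2088. With p = 2088 - 1 = 2087: (p + p//4 - p//100 + p//400) mod 7 = (2087 + 521 - 20 + 5) mod 7 = 2593 mod 7 = 3 -> Thursday (Mon=0 ... Sun=6)
Day of year: 35; offset = 34
Weekday index = (3 + 34) mod 7 = 2 -> Wednesday
Weekend days: Saturday, Sunday

No


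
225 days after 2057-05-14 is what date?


Start: 2057-05-14, add 225 days
May 2057 has 31 days: 31 - 14 = 17 days to May 31 -> 208 left
June 2057 has 30 days -> 178 left
July 2057 has 31 days -> 147 left
August 2057 has 31 days -> 116 left
September 2057 has 30 days -> 86 left
October 2057 has 31 days -> 55 left
November 2057 has 30 days -> 25 left
December 2057: 25 <= 31 -> lands on December 25

Result: 2057-12-25


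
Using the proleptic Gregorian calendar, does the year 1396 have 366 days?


Gregorian leap year rule: divisible by 4, but not by 100, unless also by 400.
1396 is divisible by 4 but not 100 -> leap year

Yes


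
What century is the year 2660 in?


Century = (year - 1) // 100 + 1
= (2660 - 1) // 100 + 1
= 2659 // 100 + 1
= 26 + 1

27th century


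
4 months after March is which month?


March is month 3
3 + 4 = 7

July


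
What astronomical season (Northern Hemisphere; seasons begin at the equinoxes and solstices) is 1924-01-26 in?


Date: January 26
Astronomical Winter (approx.; exact equinox/solstice day varies by year): December 21 to March 19
January 26 falls within the Winter window

Winter


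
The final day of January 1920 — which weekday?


January 1920 has 31 days
Anchor: Jan 1, 1920. With p = 1920 - 1 = 1919: (p + p//4 - p//100 + p//400) mod 7 = (1919 + 479 - 19 + 4) mod 7 = 2383 mod 7 = 3 -> Thursday (Mon=0 ... Sun=6)
January 1 is the anchor itself -> Thursday
Last day offset: 31 - 1 = 30 days
Weekday index = (3 + 30) mod 7 = 5

Saturday, January 31


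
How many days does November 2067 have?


November 2067

30 days


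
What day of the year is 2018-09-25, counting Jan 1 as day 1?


Date: September 25, 2018
Days in months 1 through 8: 243
Plus 25 days in September

Day of year: 268


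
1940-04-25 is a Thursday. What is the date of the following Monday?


Current: Thursday
Target: Monday
Days ahead: 4

Next Monday: 1940-04-29


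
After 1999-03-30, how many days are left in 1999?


Day of year: 89 of 365
Remaining = 365 - 89

276 days


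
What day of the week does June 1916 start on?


Target: June 1, 1916
Anchor: Jan 1, 1916. With p = 1916 - 1 = 1915: (p + p//4 - p//100 + p//400) mod 7 = (1915 + 478 - 19 + 4) mod 7 = 2378 mod 7 = 5 -> Saturday (Mon=0 ... Sun=6)
Days before June (Jan-May): 152 days
Weekday index = (5 + 152) mod 7 = 3

Thursday


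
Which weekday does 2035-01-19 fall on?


Date: January 19, 2035
Anchor: Jan 1, 2035. With p = 2035 - 1 = 2034: (p + p//4 - p//100 + p//400) mod 7 = (2034 + 508 - 20 + 5) mod 7 = 2527 mod 7 = 0 -> Monday (Mon=0 ... Sun=6)
Days into year = 19 - 1 = 18
Weekday index = (0 + 18) mod 7 = 4

Day of the week: Friday


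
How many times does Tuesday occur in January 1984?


January 1984 has 31 days
Anchor: Jan 1, 1984. With p = 1984 - 1 = 1983: (p + p//4 - p//100 + p//400) mod 7 = (1983 + 495 - 19 + 4) mod 7 = 2463 mod 7 = 6 -> Sunday (Mon=0 ... Sun=6)
January 1 is the anchor itself -> Sunday
First Tuesday is January 3
Tuesdays: 3, 10, 17, 24, 31

5 Tuesdays


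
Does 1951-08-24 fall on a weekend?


Anchor: Jan 1, 1951. With p = 1951 - 1 = 1950: (p + p//4 - p//100 + p//400) mod 7 = (1950 + 487 - 19 + 4) mod 7 = 2422 mod 7 = 0 -> Monday (Mon=0 ... Sun=6)
Day of year: 236; offset = 235
Weekday index = (0 + 235) mod 7 = 4 -> Friday
Weekend days: Saturday, Sunday

No


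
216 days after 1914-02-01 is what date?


Start: 1914-02-01, add 216 days
February 1914 has 28 days: 28 - 1 = 27 days to February 28 -> 189 left
March 1914 has 31 days -> 158 left
April 1914 has 30 days -> 128 left
May 1914 has 31 days -> 97 left
June 1914 has 30 days -> 67 left
July 1914 has 31 days -> 36 left
August 1914 has 31 days -> 5 left
September 1914: 5 <= 30 -> lands on September 5

Result: 1914-09-05


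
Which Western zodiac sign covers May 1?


Date: May 1
Conventional tropical zodiac dates: Taurus from April 20 onward; Gemini starts May 21
May 1 falls within the Taurus range

Taurus


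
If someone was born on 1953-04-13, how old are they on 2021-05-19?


Birth: 1953-04-13
Reference: 2021-05-19
Year difference: 2021 - 1953 = 68

68 years old


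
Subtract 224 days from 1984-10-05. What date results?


Start: 1984-10-05, subtract 224 days
Back 5 days from October 5 reaches September 30, 1984 -> 219 left
September 1984 has 30 days -> back to August 31, 1984 -> 189 left
August 1984 has 31 days -> back to July 31, 1984 -> 158 left
July 1984 has 31 days -> back to June 30, 1984 -> 127 left
June 1984 has 30 days -> back to May 31, 1984 -> 97 left
May 1984 has 31 days -> back to April 30, 1984 -> 66 left
April 1984 has 30 days -> back to March 31, 1984 -> 36 left
March 1984 has 31 days -> back to February 29, 1984 -> 5 left
February 1984: 29 - 5 = 24 -> lands on February 24

Result: 1984-02-24


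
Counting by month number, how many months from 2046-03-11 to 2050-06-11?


From March 2046 to June 2050
4 years * 12 = 48 months, plus 3 months = 51

51 months


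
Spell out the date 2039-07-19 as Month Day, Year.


ISO 2039-07-19 parses as year=2039, month=07, day=19
Month 7 -> July

July 19, 2039


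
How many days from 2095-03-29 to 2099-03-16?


From 2095-03-29 to 2099-03-16
2095-03-29: days before March = 31 + 28 = 59 (2095 is not a leap year); day of year = 59 + 29 = 88
2099-03-16: days before March = 31 + 28 = 59 (2099 is not a leap year); day of year = 59 + 16 = 75
Rest of 2095: 365 - 88 = 277
Full years 2096 (366), 2097 (365), 2098 (365): 1096
Total = 277 + 1096 + 75 = 1448

1448 days


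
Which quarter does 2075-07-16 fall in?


Month: July (month 7)
Q1: Jan-Mar, Q2: Apr-Jun, Q3: Jul-Sep, Q4: Oct-Dec

Q3


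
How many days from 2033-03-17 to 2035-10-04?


From 2033-03-17 to 2035-10-04
2033-03-17: days before March = 31 + 28 = 59 (2033 is not a leap year); day of year = 59 + 17 = 76
2035-10-04: days before October = 31 + 28 + 31 + 30 + 31 + 30 + 31 + 31 + 30 = 273 (2035 is not a leap year); day of year = 273 + 4 = 277
Rest of 2033: 365 - 76 = 289
Full years 2034 (365): 365
Total = 289 + 365 + 277 = 931

931 days


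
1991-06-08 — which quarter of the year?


Month: June (month 6)
Q1: Jan-Mar, Q2: Apr-Jun, Q3: Jul-Sep, Q4: Oct-Dec

Q2


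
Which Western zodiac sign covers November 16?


Date: November 16
Conventional tropical zodiac dates: Scorpio from October 23 onward; Sagittarius starts November 22
November 16 falls within the Scorpio range

Scorpio


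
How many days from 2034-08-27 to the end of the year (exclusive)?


Day of year: 239 of 365
Remaining = 365 - 239

126 days


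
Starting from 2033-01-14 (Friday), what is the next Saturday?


Current: Friday
Target: Saturday
Days ahead: 1

Next Saturday: 2033-01-15


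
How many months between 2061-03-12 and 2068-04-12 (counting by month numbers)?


From March 2061 to April 2068
7 years * 12 = 84 months, plus 1 month = 85

85 months


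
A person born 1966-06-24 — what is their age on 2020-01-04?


Birth: 1966-06-24
Reference: 2020-01-04
Year difference: 2020 - 1966 = 54
Birthday not yet reached in 2020, subtract 1

53 years old


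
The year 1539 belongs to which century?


Century = (year - 1) // 100 + 1
= (1539 - 1) // 100 + 1
= 1538 // 100 + 1
= 15 + 1

16th century


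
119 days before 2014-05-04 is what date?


Start: 2014-05-04, subtract 119 days
Back 4 days from May 4 reaches April 30, 2014 -> 115 left
April 2014 has 30 days -> back to March 31, 2014 -> 85 left
March 2014 has 31 days -> back to February 28, 2014 -> 54 left
February 2014 has 28 days -> back to January 31, 2014 -> 26 left
January 2014: 31 - 26 = 5 -> lands on January 5

Result: 2014-01-05


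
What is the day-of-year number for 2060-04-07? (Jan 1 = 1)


Date: April 7, 2060
Days in months 1 through 3: 91
Plus 7 days in April

Day of year: 98


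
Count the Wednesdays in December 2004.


December 2004 has 31 days
Anchor: Jan 1, 2004. With p = 2004 - 1 = 2003: (p + p//4 - p//100 + p//400) mod 7 = (2003 + 500 - 20 + 5) mod 7 = 2488 mod 7 = 3 -> Thursday (Mon=0 ... Sun=6)
Days before December (Jan-Nov): 335; December 1 index = (3 + 335) mod 7 = 2 -> Wednesday
First Wednesday is December 1
Wednesdays: 1, 8, 15, 22, 29

5 Wednesdays


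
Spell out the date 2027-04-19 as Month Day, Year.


ISO 2027-04-19 parses as year=2027, month=04, day=19
Month 4 -> April

April 19, 2027


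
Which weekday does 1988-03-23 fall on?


Date: March 23, 1988
Anchor: Jan 1, 1988. With p = 1988 - 1 = 1987: (p + p//4 - p//100 + p//400) mod 7 = (1987 + 496 - 19 + 4) mod 7 = 2468 mod 7 = 4 -> Friday (Mon=0 ... Sun=6)
Days before March (Jan-Feb): 60; offset = 60 + 23 - 1 = 82
Weekday index = (4 + 82) mod 7 = 2

Day of the week: Wednesday


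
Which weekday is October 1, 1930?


Target: October 1, 1930
Anchor: Jan 1, 1930. With p = 1930 - 1 = 1929: (p + p//4 - p//100 + p//400) mod 7 = (1929 + 482 - 19 + 4) mod 7 = 2396 mod 7 = 2 -> Wednesday (Mon=0 ... Sun=6)
Days before October (Jan-Sep): 273 days
Weekday index = (2 + 273) mod 7 = 2

Wednesday


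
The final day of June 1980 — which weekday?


June 1980 has 30 days
Anchor: Jan 1, 1980. With p = 1980 - 1 = 1979: (p + p//4 - p//100 + p//400) mod 7 = (1979 + 494 - 19 + 4) mod 7 = 2458 mod 7 = 1 -> Tuesday (Mon=0 ... Sun=6)
Days before June (Jan-May): 152; June 1 index = (1 + 152) mod 7 = 6 -> Sunday
Last day offset: 30 - 1 = 29 days
Weekday index = (6 + 29) mod 7 = 0

Monday, June 30


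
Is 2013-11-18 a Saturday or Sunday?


Anchor: Jan 1, 2013. With p = 2013 - 1 = 2012: (p + p//4 - p//100 + p//400) mod 7 = (2012 + 503 - 20 + 5) mod 7 = 2500 mod 7 = 1 -> Tuesday (Mon=0 ... Sun=6)
Day of year: 322; offset = 321
Weekday index = (1 + 321) mod 7 = 0 -> Monday
Weekend days: Saturday, Sunday

No


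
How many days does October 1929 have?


October 1929

31 days


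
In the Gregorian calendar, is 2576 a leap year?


Gregorian leap year rule: divisible by 4, but not by 100, unless also by 400.
2576 is divisible by 4 but not 100 -> leap year

Yes


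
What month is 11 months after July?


July is month 7
7 + 11 = 18; wrap: 18 - 12 = 6

June


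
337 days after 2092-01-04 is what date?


Start: 2092-01-04, add 337 days
January 2092 has 31 days: 31 - 4 = 27 days to January 31 -> 310 left
February 2092 has 29 days -> 281 left
March 2092 has 31 days -> 250 left
April 2092 has 30 days -> 220 left
May 2092 has 31 days -> 189 left
June 2092 has 30 days -> 159 left
July 2092 has 31 days -> 128 left
August 2092 has 31 days -> 97 left
September 2092 has 30 days -> 67 left
October 2092 has 31 days -> 36 left
November 2092 has 30 days -> 6 left
December 2092: 6 <= 31 -> lands on December 6

Result: 2092-12-06


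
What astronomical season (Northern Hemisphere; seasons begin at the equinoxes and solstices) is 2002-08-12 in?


Date: August 12
Astronomical Summer (approx.; exact equinox/solstice day varies by year): June 21 to September 21
August 12 falls within the Summer window

Summer


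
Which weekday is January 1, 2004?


Target: January 1, 2004
Anchor: Jan 1, 2004. With p = 2004 - 1 = 2003: (p + p//4 - p//100 + p//400) mod 7 = (2003 + 500 - 20 + 5) mod 7 = 2488 mod 7 = 3 -> Thursday (Mon=0 ... Sun=6)
Offset from anchor: 0 days
Weekday index = (3 + 0) mod 7 = 3

Thursday


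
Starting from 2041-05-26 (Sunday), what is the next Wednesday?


Current: Sunday
Target: Wednesday
Days ahead: 3

Next Wednesday: 2041-05-29


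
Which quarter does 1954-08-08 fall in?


Month: August (month 8)
Q1: Jan-Mar, Q2: Apr-Jun, Q3: Jul-Sep, Q4: Oct-Dec

Q3


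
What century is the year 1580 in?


Century = (year - 1) // 100 + 1
= (1580 - 1) // 100 + 1
= 1579 // 100 + 1
= 15 + 1

16th century


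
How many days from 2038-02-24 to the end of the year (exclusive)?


Day of year: 55 of 365
Remaining = 365 - 55

310 days


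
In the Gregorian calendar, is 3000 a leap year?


Gregorian leap year rule: divisible by 4, but not by 100, unless also by 400.
3000 is divisible by 100 but not 400 -> not a leap year

No


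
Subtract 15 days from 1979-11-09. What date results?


Start: 1979-11-09, subtract 15 days
Back 9 days from November 9 reaches October 31, 1979 -> 6 left
October 1979: 31 - 6 = 25 -> lands on October 25

Result: 1979-10-25


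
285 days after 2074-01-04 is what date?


Start: 2074-01-04, add 285 days
January 2074 has 31 days: 31 - 4 = 27 days to January 31 -> 258 left
February 2074 has 28 days -> 230 left
March 2074 has 31 days -> 199 left
April 2074 has 30 days -> 169 left
May 2074 has 31 days -> 138 left
June 2074 has 30 days -> 108 left
July 2074 has 31 days -> 77 left
August 2074 has 31 days -> 46 left
September 2074 has 30 days -> 16 left
October 2074: 16 <= 31 -> lands on October 16

Result: 2074-10-16


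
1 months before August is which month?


August is month 8
8 - 1 = 7

July


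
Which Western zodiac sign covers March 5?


Date: March 5
Conventional tropical zodiac dates: Pisces from February 19 onward; Aries starts March 21
March 5 falls within the Pisces range

Pisces


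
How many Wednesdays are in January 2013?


January 2013 has 31 days
Anchor: Jan 1, 2013. With p = 2013 - 1 = 2012: (p + p//4 - p//100 + p//400) mod 7 = (2012 + 503 - 20 + 5) mod 7 = 2500 mod 7 = 1 -> Tuesday (Mon=0 ... Sun=6)
January 1 is the anchor itself -> Tuesday
First Wednesday is January 2
Wednesdays: 2, 9, 16, 23, 30

5 Wednesdays


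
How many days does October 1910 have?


October 1910

31 days


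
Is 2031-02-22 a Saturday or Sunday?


Anchor: Jan 1, 2031. With p = 2031 - 1 = 2030: (p + p//4 - p//100 + p//400) mod 7 = (2030 + 507 - 20 + 5) mod 7 = 2522 mod 7 = 2 -> Wednesday (Mon=0 ... Sun=6)
Day of year: 53; offset = 52
Weekday index = (2 + 52) mod 7 = 5 -> Saturday
Weekend days: Saturday, Sunday

Yes


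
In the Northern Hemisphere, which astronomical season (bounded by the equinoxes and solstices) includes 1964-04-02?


Date: April 2
Astronomical Spring (approx.; exact equinox/solstice day varies by year): March 20 to June 20
April 2 falls within the Spring window

Spring


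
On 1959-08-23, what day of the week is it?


Date: August 23, 1959
Anchor: Jan 1, 1959. With p = 1959 - 1 = 1958: (p + p//4 - p//100 + p//400) mod 7 = (1958 + 489 - 19 + 4) mod 7 = 2432 mod 7 = 3 -> Thursday (Mon=0 ... Sun=6)
Days before August (Jan-Jul): 212; offset = 212 + 23 - 1 = 234
Weekday index = (3 + 234) mod 7 = 6

Day of the week: Sunday


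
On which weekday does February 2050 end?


February 2050 has 28 days
Anchor: Jan 1, 2050. With p = 2050 - 1 = 2049: (p + p//4 - p//100 + p//400) mod 7 = (2049 + 512 - 20 + 5) mod 7 = 2546 mod 7 = 5 -> Saturday (Mon=0 ... Sun=6)
Days before February (Jan): 31; February 1 index = (5 + 31) mod 7 = 1 -> Tuesday
Last day offset: 28 - 1 = 27 days
Weekday index = (1 + 27) mod 7 = 0

Monday, February 28


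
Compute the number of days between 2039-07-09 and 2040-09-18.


From 2039-07-09 to 2040-09-18
2039-07-09: days before July = 31 + 28 + 31 + 30 + 31 + 30 = 181 (2039 is not a leap year); day of year = 181 + 9 = 190
2040-09-18: days before September = 31 + 29 + 31 + 30 + 31 + 30 + 31 + 31 = 244 (2040 is a leap year); day of year = 244 + 18 = 262
Rest of 2039: 365 - 190 = 175
Total = 175 + 262 = 437

437 days


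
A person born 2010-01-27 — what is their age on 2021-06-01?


Birth: 2010-01-27
Reference: 2021-06-01
Year difference: 2021 - 2010 = 11

11 years old


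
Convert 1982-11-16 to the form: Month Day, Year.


ISO 1982-11-16 parses as year=1982, month=11, day=16
Month 11 -> November

November 16, 1982


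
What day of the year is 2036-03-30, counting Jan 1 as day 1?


Date: March 30, 2036
Days in months 1 through 2: 60
Plus 30 days in March

Day of year: 90


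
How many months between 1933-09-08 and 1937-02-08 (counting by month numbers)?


From September 1933 to February 1937
4 years * 12 = 48 months, minus 7 months = 41

41 months


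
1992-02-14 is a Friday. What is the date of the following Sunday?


Current: Friday
Target: Sunday
Days ahead: 2

Next Sunday: 1992-02-16


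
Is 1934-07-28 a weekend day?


Anchor: Jan 1, 1934. With p = 1934 - 1 = 1933: (p + p//4 - p//100 + p//400) mod 7 = (1933 + 483 - 19 + 4) mod 7 = 2401 mod 7 = 0 -> Monday (Mon=0 ... Sun=6)
Day of year: 209; offset = 208
Weekday index = (0 + 208) mod 7 = 5 -> Saturday
Weekend days: Saturday, Sunday

Yes


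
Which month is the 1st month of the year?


Month 1 of 12

January


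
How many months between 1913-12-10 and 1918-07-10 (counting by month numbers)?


From December 1913 to July 1918
5 years * 12 = 60 months, minus 5 months = 55

55 months


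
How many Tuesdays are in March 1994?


March 1994 has 31 days
Anchor: Jan 1, 1994. With p = 1994 - 1 = 1993: (p + p//4 - p//100 + p//400) mod 7 = (1993 + 498 - 19 + 4) mod 7 = 2476 mod 7 = 5 -> Saturday (Mon=0 ... Sun=6)
Days before March (Jan-Feb): 59; March 1 index = (5 + 59) mod 7 = 1 -> Tuesday
First Tuesday is March 1
Tuesdays: 1, 8, 15, 22, 29

5 Tuesdays


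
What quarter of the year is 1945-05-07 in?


Month: May (month 5)
Q1: Jan-Mar, Q2: Apr-Jun, Q3: Jul-Sep, Q4: Oct-Dec

Q2


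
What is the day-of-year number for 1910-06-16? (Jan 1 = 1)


Date: June 16, 1910
Days in months 1 through 5: 151
Plus 16 days in June

Day of year: 167


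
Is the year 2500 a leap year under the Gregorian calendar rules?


Gregorian leap year rule: divisible by 4, but not by 100, unless also by 400.
2500 is divisible by 100 but not 400 -> not a leap year

No


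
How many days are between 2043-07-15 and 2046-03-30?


From 2043-07-15 to 2046-03-30
2043-07-15: days before July = 31 + 28 + 31 + 30 + 31 + 30 = 181 (2043 is not a leap year); day of year = 181 + 15 = 196
2046-03-30: days before March = 31 + 28 = 59 (2046 is not a leap year); day of year = 59 + 30 = 89
Rest of 2043: 365 - 196 = 169
Full years 2044 (366), 2045 (365): 731
Total = 169 + 731 + 89 = 989

989 days
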